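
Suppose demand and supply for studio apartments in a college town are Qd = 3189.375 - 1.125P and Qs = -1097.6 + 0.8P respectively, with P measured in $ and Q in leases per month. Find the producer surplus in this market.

Producer surplus = 292410

Set Qd = Qs: 3189.375 - 1.125P = -1097.6 + 0.8P, so 4286.975 = 1.925P and P* = 2227.
Plugging P* into demand: Q* = 3189.375 - 1.125(2227) = 684.
Supply choke price (Qs = 0): P = 1372. Producer surplus = ½ × (2227 - 1372) × 684 = 292410.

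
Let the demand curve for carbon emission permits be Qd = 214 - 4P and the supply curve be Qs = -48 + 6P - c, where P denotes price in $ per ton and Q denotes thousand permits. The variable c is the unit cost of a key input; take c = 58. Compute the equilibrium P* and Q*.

P* = 32, Q* = 86

With c = 58, supply is Qs = -106 + 6P.
Set Qd = Qs: 214 - 4P = -106 + 6P, so 320 = 10P and P* = 32.
Plugging P* into demand: Q* = 214 - 4(32) = 86.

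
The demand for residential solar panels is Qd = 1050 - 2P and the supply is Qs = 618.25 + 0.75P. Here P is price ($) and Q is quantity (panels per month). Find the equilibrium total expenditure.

The market clears where 1050 - 2P = 618.25 + 0.75P. Rearranging, 2.75P = 431.75, hence P* = 157.
From the demand curve, Q* = 1050 - 2(157) = 736.
Total expenditure = P* × Q* = 157 × 736 = 115552.

Total expenditure = 115552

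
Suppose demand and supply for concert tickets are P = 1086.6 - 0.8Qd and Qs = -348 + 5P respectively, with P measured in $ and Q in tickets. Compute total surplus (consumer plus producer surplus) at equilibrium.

Total surplus = 517144.5

Rewriting in direct form: Qd = 1358.25 - 1.25P.
Equating demand and supply, 1358.25 - 1.25P = -348 + 5P gives 6.25P = 1706.25, so P* = 273.
From the demand curve, Q* = 1358.25 - 1.25(273) = 1017.
Demand choke price = 1086.6; supply choke price = 69.6. CS = ½(1086.6 - 273)(1017) = 413715.6; PS = ½(273 - 69.6)(1017) = 103428.9. Total surplus = 517144.5.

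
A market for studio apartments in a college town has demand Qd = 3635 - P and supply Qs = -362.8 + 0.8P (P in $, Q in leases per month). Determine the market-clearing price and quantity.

P* = 2221, Q* = 1414

Set Qd = Qs: 3635 - P = -362.8 + 0.8P, so 3997.8 = 1.8P and P* = 2221.
From the demand curve, Q* = 3635 - 2221 = 1414.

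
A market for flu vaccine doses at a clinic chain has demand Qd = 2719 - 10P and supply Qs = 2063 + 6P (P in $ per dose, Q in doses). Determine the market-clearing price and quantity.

At equilibrium Qd = Qs, so 2719 - 10P = 2063 + 6P; collecting terms, 656 = 16P and P* = 41.
Then Q* = 2719 - 10(41) = 2309.

P* = 41, Q* = 2309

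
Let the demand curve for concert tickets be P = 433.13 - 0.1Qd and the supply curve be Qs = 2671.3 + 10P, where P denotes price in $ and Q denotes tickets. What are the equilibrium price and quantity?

P* = 83, Q* = 3501.3

Rewriting in direct form: Qd = 4331.3 - 10P.
At equilibrium Qd = Qs, so 4331.3 - 10P = 2671.3 + 10P; collecting terms, 1660 = 20P and P* = 83.
Then Q* = 4331.3 - 10(83) = 3501.3.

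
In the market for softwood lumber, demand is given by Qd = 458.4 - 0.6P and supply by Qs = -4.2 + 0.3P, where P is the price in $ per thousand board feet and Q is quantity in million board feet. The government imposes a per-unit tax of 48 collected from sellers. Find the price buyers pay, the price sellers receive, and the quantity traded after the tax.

P_b = 530, P_s = 482, Q = 140.4

With a tax of 48 on sellers, they supply based on the net price P_s = P_b - 48, so Qs = -18.6 + 0.3P_b.
Market clearing requires 458.4 - 0.6P_b = -18.6 + 0.3P_b; hence 477 = 0.9P_b and P_b = 530.
Then P_s = 530 - 48 = 482 and Q = 458.4 - 0.6(530) = 140.4.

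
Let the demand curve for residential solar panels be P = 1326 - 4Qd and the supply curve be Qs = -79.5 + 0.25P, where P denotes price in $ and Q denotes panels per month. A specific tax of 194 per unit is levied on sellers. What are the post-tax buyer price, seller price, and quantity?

Solving each curve for Q: Qd = 331.5 - 0.25P.
The tax drives a wedge P_b - P_s = 194. Substituting P_s = P_b - 194 into supply: Qs = -128 + 0.25P_b.
Market clearing requires 331.5 - 0.25P_b = -128 + 0.25P_b; hence 459.5 = 0.5P_b and P_b = 919.
Then P_s = 919 - 194 = 725 and Q = 331.5 - 0.25(919) = 101.75.

P_b = 919, P_s = 725, Q = 101.75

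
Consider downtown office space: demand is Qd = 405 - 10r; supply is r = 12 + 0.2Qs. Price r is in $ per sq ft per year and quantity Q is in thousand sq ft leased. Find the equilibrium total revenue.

Solving each curve for Q: Qs = -60 + 5r.
At equilibrium Qd = Qs, so 405 - 10r = -60 + 5r; collecting terms, 465 = 15r and r* = 31.
Plugging r* into demand: Q* = 405 - 10(31) = 95.
Total revenue = r* × Q* = 31 × 95 = 2945.

Total revenue = 2945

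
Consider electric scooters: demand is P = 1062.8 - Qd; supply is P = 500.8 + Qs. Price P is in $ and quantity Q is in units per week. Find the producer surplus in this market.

Producer surplus = 39480.5

In direct form, Qd = 1062.8 - P and Qs = -500.8 + P.
Set Qd = Qs: 1062.8 - P = -500.8 + P, so 1563.6 = 2P and P* = 781.8.
From the demand curve, Q* = 1062.8 - 781.8 = 281.
Supply choke price (Qs = 0): P = 500.8. Producer surplus = ½ × (781.8 - 500.8) × 281 = 39480.5.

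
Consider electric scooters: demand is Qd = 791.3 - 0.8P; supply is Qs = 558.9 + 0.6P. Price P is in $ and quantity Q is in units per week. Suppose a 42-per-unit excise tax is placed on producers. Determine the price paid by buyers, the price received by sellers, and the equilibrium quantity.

P_b = 184, P_s = 142, Q = 644.1

With a tax of 42 on producers, they supply based on the net price P_s = P_b - 42, so Qs = 533.7 + 0.6P_b.
Set Qd = Qs: 791.3 - 0.8P_b = 533.7 + 0.6P_b, so 257.6 = 1.4P_b and P_b = 184.
Then P_s = 184 - 42 = 142 and Q = 791.3 - 0.8(184) = 644.1.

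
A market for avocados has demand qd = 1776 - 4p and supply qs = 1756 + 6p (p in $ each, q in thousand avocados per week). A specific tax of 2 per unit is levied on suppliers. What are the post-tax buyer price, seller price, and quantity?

The tax drives a wedge p_b - p_s = 2. Substituting p_s = p_b - 2 into supply: qs = 1744 + 6p_b.
Market clearing requires 1776 - 4p_b = 1744 + 6p_b; hence 32 = 10p_b and p_b = 3.2.
Then p_s = 3.2 - 2 = 1.2 and q = 1776 - 4(3.2) = 1763.2.

p_b = 3.2, p_s = 1.2, q = 1763.2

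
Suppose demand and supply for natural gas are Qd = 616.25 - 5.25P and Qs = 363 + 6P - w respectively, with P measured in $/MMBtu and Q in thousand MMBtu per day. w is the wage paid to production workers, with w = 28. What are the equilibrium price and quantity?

P* = 25, Q* = 485

With w = 28, supply is Qs = 335 + 6P.
The market clears where 616.25 - 5.25P = 335 + 6P. Rearranging, 11.25P = 281.25, hence P* = 25.
Substitute back: Q* = 616.25 - 5.25(25) = 485.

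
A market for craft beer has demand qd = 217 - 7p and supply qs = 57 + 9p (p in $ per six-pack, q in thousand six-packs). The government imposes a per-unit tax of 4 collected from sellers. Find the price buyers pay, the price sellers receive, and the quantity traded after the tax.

p_b = 12.25, p_s = 8.25, q = 131.25

With a tax of 4 on sellers, they supply based on the net price p_s = p_b - 4, so qs = 21 + 9p_b.
Market clearing requires 217 - 7p_b = 21 + 9p_b; hence 196 = 16p_b and p_b = 12.25.
So p_s = 8.25 and the quantity traded is q = 217 - 7(12.25) = 131.25.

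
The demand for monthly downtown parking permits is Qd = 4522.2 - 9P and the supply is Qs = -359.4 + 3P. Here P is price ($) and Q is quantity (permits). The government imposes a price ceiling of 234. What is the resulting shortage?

Evaluating both curves at the ceiling price 234 gives Qd = 2416.2, Qs = 342.6.
Shortage = Qd - Qs = 2416.2 - 342.6 = 2073.6.

Shortage = 2073.6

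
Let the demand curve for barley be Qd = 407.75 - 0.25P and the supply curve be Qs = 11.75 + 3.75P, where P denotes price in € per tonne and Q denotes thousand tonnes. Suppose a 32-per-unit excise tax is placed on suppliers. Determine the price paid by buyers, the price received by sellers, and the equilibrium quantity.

With a tax of 32 on suppliers, they supply based on the net price P_s = P_b - 32, so Qs = -108.25 + 3.75P_b.
Set Qd = Qs: 407.75 - 0.25P_b = -108.25 + 3.75P_b, so 516 = 4P_b and P_b = 129.
Then P_s = 129 - 32 = 97 and Q = 407.75 - 0.25(129) = 375.5.

P_b = 129, P_s = 97, Q = 375.5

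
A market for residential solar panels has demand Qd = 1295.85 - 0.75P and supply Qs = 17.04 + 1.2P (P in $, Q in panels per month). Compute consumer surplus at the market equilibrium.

At equilibrium Qd = Qs, so 1295.85 - 0.75P = 17.04 + 1.2P; collecting terms, 1278.81 = 1.95P and P* = 655.8.
From the demand curve, Q* = 1295.85 - 0.75(655.8) = 804.
Demand choke price (Qd = 0): P = 1295.85/0.75 = 1727.8. Consumer surplus = ½ × (1727.8 - 655.8) × 804 = 430944.

Consumer surplus = 430944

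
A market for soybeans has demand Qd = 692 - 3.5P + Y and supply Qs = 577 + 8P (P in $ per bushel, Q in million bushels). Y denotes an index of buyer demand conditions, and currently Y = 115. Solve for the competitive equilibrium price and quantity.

With Y = 115, demand is Qd = 807 - 3.5P.
The market clears where 807 - 3.5P = 577 + 8P. Rearranging, 11.5P = 230, hence P* = 20.
Plugging P* into demand: Q* = 807 - 3.5(20) = 737.

P* = 20, Q* = 737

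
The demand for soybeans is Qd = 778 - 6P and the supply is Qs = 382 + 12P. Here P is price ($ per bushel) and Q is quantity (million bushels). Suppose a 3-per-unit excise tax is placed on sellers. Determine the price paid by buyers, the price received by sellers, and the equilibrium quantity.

P_b = 24, P_s = 21, Q = 634

Sellers keep P_s = P_b - 3 per unit, so supply in terms of the buyer price is Qs = 346 + 12P_b.
Market clearing requires 778 - 6P_b = 346 + 12P_b; hence 432 = 18P_b and P_b = 24.
Then P_s = 24 - 3 = 21 and Q = 778 - 6(24) = 634.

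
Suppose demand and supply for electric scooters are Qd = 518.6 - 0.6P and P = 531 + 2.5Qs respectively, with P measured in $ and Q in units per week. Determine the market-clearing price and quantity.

Inverting to quantity form: Qs = -212.4 + 0.4P.
At equilibrium Qd = Qs, so 518.6 - 0.6P = -212.4 + 0.4P; collecting terms, 731 = P and P* = 731.
Plugging P* into demand: Q* = 518.6 - 0.6(731) = 80.

P* = 731, Q* = 80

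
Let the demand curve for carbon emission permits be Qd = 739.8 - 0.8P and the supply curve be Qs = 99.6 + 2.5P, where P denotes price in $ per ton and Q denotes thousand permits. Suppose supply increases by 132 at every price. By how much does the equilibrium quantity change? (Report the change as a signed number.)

ΔQ = 32

Equating demand and supply, 739.8 - 0.8P = 99.6 + 2.5P gives 3.3P = 640.2, so P* = 194.
Then Q* = 739.8 - 0.8(194) = 584.6.
After the shift, supply is Qs = 231.6 + 2.5P.
The new intersection has 508.2 = 3.3P, i.e. P = 154, Q = 616.6.
ΔQ = 616.6 - 584.6 = 32.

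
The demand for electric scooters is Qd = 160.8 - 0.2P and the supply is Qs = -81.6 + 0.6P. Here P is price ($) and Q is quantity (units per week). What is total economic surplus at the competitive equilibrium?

Equating demand and supply, 160.8 - 0.2P = -81.6 + 0.6P gives 0.8P = 242.4, so P* = 303.
Plugging P* into demand: Q* = 160.8 - 0.2(303) = 100.2.
Demand choke price = 804; supply choke price = 136. CS = ½(804 - 303)(100.2) = 25100.1; PS = ½(303 - 136)(100.2) = 8366.7. Total surplus = 33466.8.

Total surplus = 33466.8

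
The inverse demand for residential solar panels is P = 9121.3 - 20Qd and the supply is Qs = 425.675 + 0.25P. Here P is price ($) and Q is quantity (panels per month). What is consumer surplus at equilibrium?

Consumer surplus = 2034010

Solving each curve for Q: Qd = 456.065 - 0.05P.
The market clears where 456.065 - 0.05P = 425.675 + 0.25P. Rearranging, 0.3P = 30.39, hence P* = 101.3.
Plugging P* into demand: Q* = 456.065 - 0.05(101.3) = 451.
Demand choke price (Qd = 0): P = 456.065/0.05 = 9121.3. Consumer surplus = ½ × (9121.3 - 101.3) × 451 = 2034010.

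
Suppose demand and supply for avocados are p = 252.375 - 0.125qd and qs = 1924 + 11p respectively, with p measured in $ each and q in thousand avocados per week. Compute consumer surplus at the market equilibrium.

Consumer surplus = 244777.5625

Inverting to quantity form: qd = 2019 - 8p.
Set qd = qs: 2019 - 8p = 1924 + 11p, so 95 = 19p and p* = 5.
Then q* = 2019 - 8(5) = 1979.
Demand choke price (qd = 0): p = 2019/8 = 252.375. Consumer surplus = ½ × (252.375 - 5) × 1979 = 244777.5625.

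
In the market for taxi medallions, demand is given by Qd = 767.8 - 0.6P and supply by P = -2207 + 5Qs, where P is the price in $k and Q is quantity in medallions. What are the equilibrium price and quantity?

P* = 408, Q* = 523

Rewriting in direct form: Qs = 441.4 + 0.2P.
Set Qd = Qs: 767.8 - 0.6P = 441.4 + 0.2P, so 326.4 = 0.8P and P* = 408.
Then Q* = 767.8 - 0.6(408) = 523.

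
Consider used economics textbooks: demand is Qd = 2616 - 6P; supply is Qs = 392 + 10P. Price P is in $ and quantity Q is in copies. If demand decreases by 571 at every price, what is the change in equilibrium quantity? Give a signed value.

ΔQ = -356.875

The market clears where 2616 - 6P = 392 + 10P. Rearranging, 16P = 2224, hence P* = 139.
Plugging P* into demand: Q* = 2616 - 6(139) = 1782.
After the shift, demand is Qd = 2045 - 6P.
New equilibrium: 1653 = 16P, so P = 103.3125 and Q = 1425.125.
ΔQ = 1425.125 - 1782 = -356.875.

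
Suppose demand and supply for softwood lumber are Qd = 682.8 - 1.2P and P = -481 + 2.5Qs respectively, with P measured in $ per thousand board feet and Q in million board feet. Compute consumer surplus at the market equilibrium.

In direct form, Qs = 192.4 + 0.4P.
Equating demand and supply, 682.8 - 1.2P = 192.4 + 0.4P gives 1.6P = 490.4, so P* = 306.5.
Substitute back: Q* = 682.8 - 1.2(306.5) = 315.
Demand choke price (Qd = 0): P = 682.8/1.2 = 569. Consumer surplus = ½ × (569 - 306.5) × 315 = 41343.75.

Consumer surplus = 41343.75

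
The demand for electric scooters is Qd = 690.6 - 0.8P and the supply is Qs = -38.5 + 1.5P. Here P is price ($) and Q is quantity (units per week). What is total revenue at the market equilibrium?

Equating demand and supply, 690.6 - 0.8P = -38.5 + 1.5P gives 2.3P = 729.1, so P* = 317.
Plugging P* into demand: Q* = 690.6 - 0.8(317) = 437.
Total revenue = P* × Q* = 317 × 437 = 138529.

Total revenue = 138529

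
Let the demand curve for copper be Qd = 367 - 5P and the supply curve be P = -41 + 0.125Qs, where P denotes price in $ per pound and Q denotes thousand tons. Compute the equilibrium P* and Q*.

P* = 3, Q* = 352

Solving each curve for Q: Qs = 328 + 8P.
The market clears where 367 - 5P = 328 + 8P. Rearranging, 13P = 39, hence P* = 3.
Plugging P* into demand: Q* = 367 - 5(3) = 352.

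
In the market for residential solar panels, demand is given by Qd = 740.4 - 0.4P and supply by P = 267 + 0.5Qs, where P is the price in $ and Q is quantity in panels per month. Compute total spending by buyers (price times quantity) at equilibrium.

Total spending by buyers = 280368

Inverting to quantity form: Qs = -534 + 2P.
At equilibrium Qd = Qs, so 740.4 - 0.4P = -534 + 2P; collecting terms, 1274.4 = 2.4P and P* = 531.
Substitute back: Q* = 740.4 - 0.4(531) = 528.
Total spending by buyers = P* × Q* = 531 × 528 = 280368.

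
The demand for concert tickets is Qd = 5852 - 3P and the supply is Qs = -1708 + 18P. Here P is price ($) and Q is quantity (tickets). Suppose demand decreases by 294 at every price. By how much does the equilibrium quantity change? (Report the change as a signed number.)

At equilibrium Qd = Qs, so 5852 - 3P = -1708 + 18P; collecting terms, 7560 = 21P and P* = 360.
From the demand curve, Q* = 5852 - 3(360) = 4772.
After the shift, demand is Qd = 5558 - 3P.
Re-solving, 21P = 7266 gives P = 346 and Q = 4520.
ΔQ = 4520 - 4772 = -252.

ΔQ = -252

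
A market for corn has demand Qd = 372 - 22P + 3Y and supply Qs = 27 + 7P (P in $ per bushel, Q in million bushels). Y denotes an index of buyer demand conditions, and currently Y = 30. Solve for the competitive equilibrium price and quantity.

With Y = 30, demand is Qd = 462 - 22P.
Equating demand and supply, 462 - 22P = 27 + 7P gives 29P = 435, so P* = 15.
Then Q* = 462 - 22(15) = 132.

P* = 15, Q* = 132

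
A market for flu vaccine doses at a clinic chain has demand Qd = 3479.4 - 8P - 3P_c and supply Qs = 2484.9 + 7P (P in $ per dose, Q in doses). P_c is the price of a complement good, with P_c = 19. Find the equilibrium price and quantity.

With P_c = 19, demand is Qd = 3422.4 - 8P.
Equating demand and supply, 3422.4 - 8P = 2484.9 + 7P gives 15P = 937.5, so P* = 62.5.
From the demand curve, Q* = 3422.4 - 8(62.5) = 2922.4.

P* = 62.5, Q* = 2922.4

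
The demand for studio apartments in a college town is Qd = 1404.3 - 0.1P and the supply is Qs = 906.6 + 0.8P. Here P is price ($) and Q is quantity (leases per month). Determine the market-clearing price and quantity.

P* = 553, Q* = 1349

Set Qd = Qs: 1404.3 - 0.1P = 906.6 + 0.8P, so 497.7 = 0.9P and P* = 553.
Then Q* = 1404.3 - 0.1(553) = 1349.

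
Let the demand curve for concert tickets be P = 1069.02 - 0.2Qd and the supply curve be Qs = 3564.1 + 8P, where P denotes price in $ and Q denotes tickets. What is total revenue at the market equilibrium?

Total revenue = 638433.7

In direct form, Qd = 5345.1 - 5P.
Equating demand and supply, 5345.1 - 5P = 3564.1 + 8P gives 13P = 1781, so P* = 137.
From the demand curve, Q* = 5345.1 - 5(137) = 4660.1.
Total revenue = P* × Q* = 137 × 4660.1 = 638433.7.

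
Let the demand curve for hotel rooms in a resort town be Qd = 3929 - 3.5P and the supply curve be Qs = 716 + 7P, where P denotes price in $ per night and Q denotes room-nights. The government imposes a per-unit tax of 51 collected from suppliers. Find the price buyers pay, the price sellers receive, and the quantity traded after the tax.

Suppliers keep P_s = P_b - 51 per unit, so supply in terms of the buyer price is Qs = 359 + 7P_b.
Market clearing requires 3929 - 3.5P_b = 359 + 7P_b; hence 3570 = 10.5P_b and P_b = 340.
So P_s = 289 and the quantity traded is Q = 3929 - 3.5(340) = 2739.

P_b = 340, P_s = 289, Q = 2739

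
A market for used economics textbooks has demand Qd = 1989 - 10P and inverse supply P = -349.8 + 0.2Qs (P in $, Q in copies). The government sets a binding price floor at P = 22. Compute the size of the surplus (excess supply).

Surplus = 90

Solving each curve for Q: Qs = 1749 + 5P.
Evaluating both curves at the floor price 22 gives Qd = 1769, Qs = 1859.
Surplus = Qs - Qd = 1859 - 1769 = 90.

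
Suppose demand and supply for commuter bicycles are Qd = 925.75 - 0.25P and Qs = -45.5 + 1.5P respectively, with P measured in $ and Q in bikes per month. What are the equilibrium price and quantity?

At equilibrium Qd = Qs, so 925.75 - 0.25P = -45.5 + 1.5P; collecting terms, 971.25 = 1.75P and P* = 555.
Plugging P* into demand: Q* = 925.75 - 0.25(555) = 787.

P* = 555, Q* = 787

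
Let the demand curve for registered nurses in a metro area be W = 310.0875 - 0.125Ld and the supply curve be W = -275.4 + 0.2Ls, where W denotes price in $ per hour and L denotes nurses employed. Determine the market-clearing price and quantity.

W* = 84.9, L* = 1801.5

In direct form, Ld = 2480.7 - 8W and Ls = 1377 + 5W.
At equilibrium Ld = Ls, so 2480.7 - 8W = 1377 + 5W; collecting terms, 1103.7 = 13W and W* = 84.9.
Substitute back: L* = 2480.7 - 8(84.9) = 1801.5.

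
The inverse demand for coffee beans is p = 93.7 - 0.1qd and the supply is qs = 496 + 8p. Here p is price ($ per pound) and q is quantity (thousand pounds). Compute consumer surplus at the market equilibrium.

Consumer surplus = 23943.2

Solving each curve for q: qd = 937 - 10p.
The market clears where 937 - 10p = 496 + 8p. Rearranging, 18p = 441, hence p* = 24.5.
Plugging p* into demand: q* = 937 - 10(24.5) = 692.
Demand choke price (qd = 0): p = 937/10 = 93.7. Consumer surplus = ½ × (93.7 - 24.5) × 692 = 23943.2.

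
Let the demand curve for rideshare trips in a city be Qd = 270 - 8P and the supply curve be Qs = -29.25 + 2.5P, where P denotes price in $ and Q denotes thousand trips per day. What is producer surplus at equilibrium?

At equilibrium Qd = Qs, so 270 - 8P = -29.25 + 2.5P; collecting terms, 299.25 = 10.5P and P* = 28.5.
Plugging P* into demand: Q* = 270 - 8(28.5) = 42.
Supply choke price (Qs = 0): P = 11.7. Producer surplus = ½ × (28.5 - 11.7) × 42 = 352.8.

Producer surplus = 352.8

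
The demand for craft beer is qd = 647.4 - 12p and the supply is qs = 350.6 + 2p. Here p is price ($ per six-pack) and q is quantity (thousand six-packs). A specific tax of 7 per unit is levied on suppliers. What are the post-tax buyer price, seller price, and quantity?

With a tax of 7 on suppliers, they supply based on the net price p_s = p_b - 7, so qs = 336.6 + 2p_b.
Equate demand and the shifted supply: 647.4 - 12p_b = 336.6 + 2p_b, giving 14p_b = 310.8, so p_b = 22.2.
So p_s = 15.2 and the quantity traded is q = 647.4 - 12(22.2) = 381.

p_b = 22.2, p_s = 15.2, q = 381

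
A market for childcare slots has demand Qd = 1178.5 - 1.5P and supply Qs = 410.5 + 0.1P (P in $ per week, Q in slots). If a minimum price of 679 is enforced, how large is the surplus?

Surplus = 318.4

At P = 679: Qd = 160 and Qs = 478.4.
Surplus = Qs - Qd = 478.4 - 160 = 318.4.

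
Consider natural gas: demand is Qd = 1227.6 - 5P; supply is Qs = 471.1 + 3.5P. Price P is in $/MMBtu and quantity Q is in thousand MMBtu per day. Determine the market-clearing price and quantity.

P* = 89, Q* = 782.6

Set Qd = Qs: 1227.6 - 5P = 471.1 + 3.5P, so 756.5 = 8.5P and P* = 89.
Then Q* = 1227.6 - 5(89) = 782.6.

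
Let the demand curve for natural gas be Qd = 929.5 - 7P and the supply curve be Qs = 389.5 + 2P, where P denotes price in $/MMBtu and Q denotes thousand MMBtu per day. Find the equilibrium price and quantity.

P* = 60, Q* = 509.5

At equilibrium Qd = Qs, so 929.5 - 7P = 389.5 + 2P; collecting terms, 540 = 9P and P* = 60.
Then Q* = 929.5 - 7(60) = 509.5.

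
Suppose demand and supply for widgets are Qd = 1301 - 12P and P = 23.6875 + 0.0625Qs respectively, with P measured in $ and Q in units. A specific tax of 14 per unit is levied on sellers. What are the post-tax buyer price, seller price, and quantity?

P_b = 68, P_s = 54, Q = 485

Inverting to quantity form: Qs = -379 + 16P.
The tax drives a wedge P_b - P_s = 14. Substituting P_s = P_b - 14 into supply: Qs = -603 + 16P_b.
Market clearing requires 1301 - 12P_b = -603 + 16P_b; hence 1904 = 28P_b and P_b = 68.
Then P_s = 68 - 14 = 54 and Q = 1301 - 12(68) = 485.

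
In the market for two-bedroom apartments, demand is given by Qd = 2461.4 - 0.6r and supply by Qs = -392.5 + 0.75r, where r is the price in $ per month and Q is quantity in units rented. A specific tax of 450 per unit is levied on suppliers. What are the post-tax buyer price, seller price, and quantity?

r_b = 2364, r_s = 1914, Q = 1043

Suppliers keep r_s = r_b - 450 per unit, so supply in terms of the buyer price is Qs = -730 + 0.75r_b.
Market clearing requires 2461.4 - 0.6r_b = -730 + 0.75r_b; hence 3191.4 = 1.35r_b and r_b = 2364.
Then r_s = 2364 - 450 = 1914 and Q = 2461.4 - 0.6(2364) = 1043.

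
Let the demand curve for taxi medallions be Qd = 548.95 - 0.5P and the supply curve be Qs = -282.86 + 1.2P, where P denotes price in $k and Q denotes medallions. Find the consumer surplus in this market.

Consumer surplus = 92598.49

Set Qd = Qs: 548.95 - 0.5P = -282.86 + 1.2P, so 831.81 = 1.7P and P* = 489.3.
Substitute back: Q* = 548.95 - 0.5(489.3) = 304.3.
Demand choke price (Qd = 0): P = 548.95/0.5 = 1097.9. Consumer surplus = ½ × (1097.9 - 489.3) × 304.3 = 92598.49.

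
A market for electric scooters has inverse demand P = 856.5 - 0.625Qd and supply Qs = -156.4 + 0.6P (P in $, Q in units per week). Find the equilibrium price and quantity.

Rewriting in direct form: Qd = 1370.4 - 1.6P.
At equilibrium Qd = Qs, so 1370.4 - 1.6P = -156.4 + 0.6P; collecting terms, 1526.8 = 2.2P and P* = 694.
Substitute back: Q* = 1370.4 - 1.6(694) = 260.

P* = 694, Q* = 260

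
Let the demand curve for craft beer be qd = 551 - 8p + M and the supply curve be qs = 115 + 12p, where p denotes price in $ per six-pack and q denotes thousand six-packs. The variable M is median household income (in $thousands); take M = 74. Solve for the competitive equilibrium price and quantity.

With M = 74, demand is qd = 625 - 8p.
At equilibrium qd = qs, so 625 - 8p = 115 + 12p; collecting terms, 510 = 20p and p* = 25.5.
Plugging p* into demand: q* = 625 - 8(25.5) = 421.

p* = 25.5, q* = 421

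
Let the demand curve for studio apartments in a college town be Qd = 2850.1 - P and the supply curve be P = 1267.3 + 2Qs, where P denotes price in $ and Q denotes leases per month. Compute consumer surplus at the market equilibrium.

Consumer surplus = 139180.88

Solving each curve for Q: Qs = -633.65 + 0.5P.
Set Qd = Qs: 2850.1 - P = -633.65 + 0.5P, so 3483.75 = 1.5P and P* = 2322.5.
Then Q* = 2850.1 - 2322.5 = 527.6.
Demand choke price (Qd = 0): P = 2850.1. Consumer surplus = ½ × (2850.1 - 2322.5) × 527.6 = 139180.88.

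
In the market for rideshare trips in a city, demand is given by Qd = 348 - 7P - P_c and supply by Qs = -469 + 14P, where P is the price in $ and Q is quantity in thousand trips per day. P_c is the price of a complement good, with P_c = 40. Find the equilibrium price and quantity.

P* = 37, Q* = 49

With P_c = 40, demand is Qd = 308 - 7P.
At equilibrium Qd = Qs, so 308 - 7P = -469 + 14P; collecting terms, 777 = 21P and P* = 37.
Then Q* = 308 - 7(37) = 49.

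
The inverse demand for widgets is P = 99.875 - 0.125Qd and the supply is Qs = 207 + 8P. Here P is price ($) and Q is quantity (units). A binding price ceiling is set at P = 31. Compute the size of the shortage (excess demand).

In direct form, Qd = 799 - 8P.
At P = 31: Qd = 551 and Qs = 455.
Shortage = Qd - Qs = 551 - 455 = 96.

Shortage = 96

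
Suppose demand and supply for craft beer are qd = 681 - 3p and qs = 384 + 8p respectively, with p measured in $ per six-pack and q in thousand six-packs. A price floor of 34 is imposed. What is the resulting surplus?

With p fixed at 34, quantity demanded is 579 and quantity supplied is 656.
Surplus = qs - qd = 656 - 579 = 77.

Surplus = 77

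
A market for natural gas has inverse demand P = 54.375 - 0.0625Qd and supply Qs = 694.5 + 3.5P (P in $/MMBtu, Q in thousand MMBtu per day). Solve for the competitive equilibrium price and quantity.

P* = 9, Q* = 726

Inverting to quantity form: Qd = 870 - 16P.
At equilibrium Qd = Qs, so 870 - 16P = 694.5 + 3.5P; collecting terms, 175.5 = 19.5P and P* = 9.
Plugging P* into demand: Q* = 870 - 16(9) = 726.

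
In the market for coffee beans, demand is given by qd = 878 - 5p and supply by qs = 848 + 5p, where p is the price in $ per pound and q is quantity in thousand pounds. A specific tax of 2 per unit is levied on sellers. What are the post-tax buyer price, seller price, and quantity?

Sellers keep p_s = p_b - 2 per unit, so supply in terms of the buyer price is qs = 838 + 5p_b.
Equate demand and the shifted supply: 878 - 5p_b = 838 + 5p_b, giving 10p_b = 40, so p_b = 4.
So p_s = 2 and the quantity traded is q = 878 - 5(4) = 858.

p_b = 4, p_s = 2, q = 858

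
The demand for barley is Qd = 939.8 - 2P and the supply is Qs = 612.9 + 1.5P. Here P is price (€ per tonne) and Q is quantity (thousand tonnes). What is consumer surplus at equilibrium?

Equating demand and supply, 939.8 - 2P = 612.9 + 1.5P gives 3.5P = 326.9, so P* = 93.4.
From the demand curve, Q* = 939.8 - 2(93.4) = 753.
Demand choke price (Qd = 0): P = 939.8/2 = 469.9. Consumer surplus = ½ × (469.9 - 93.4) × 753 = 141752.25.

Consumer surplus = 141752.25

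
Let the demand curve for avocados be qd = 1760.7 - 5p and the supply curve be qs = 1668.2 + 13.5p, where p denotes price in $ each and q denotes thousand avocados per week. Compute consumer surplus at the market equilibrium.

At equilibrium qd = qs, so 1760.7 - 5p = 1668.2 + 13.5p; collecting terms, 92.5 = 18.5p and p* = 5.
Substitute back: q* = 1760.7 - 5(5) = 1735.7.
Demand choke price (qd = 0): p = 1760.7/5 = 352.14. Consumer surplus = ½ × (352.14 - 5) × 1735.7 = 301265.449.

Consumer surplus = 301265.449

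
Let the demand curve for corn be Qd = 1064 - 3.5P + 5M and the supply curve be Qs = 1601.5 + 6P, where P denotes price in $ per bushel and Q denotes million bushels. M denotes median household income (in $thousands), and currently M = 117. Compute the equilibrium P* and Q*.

P* = 5, Q* = 1631.5

With M = 117, demand is Qd = 1649 - 3.5P.
Equating demand and supply, 1649 - 3.5P = 1601.5 + 6P gives 9.5P = 47.5, so P* = 5.
Plugging P* into demand: Q* = 1649 - 3.5(5) = 1631.5.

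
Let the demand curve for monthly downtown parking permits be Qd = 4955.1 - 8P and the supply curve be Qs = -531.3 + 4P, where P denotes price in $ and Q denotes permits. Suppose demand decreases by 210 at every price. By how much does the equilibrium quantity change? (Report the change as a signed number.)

ΔQ = -70

Equating demand and supply, 4955.1 - 8P = -531.3 + 4P gives 12P = 5486.4, so P* = 457.2.
From the demand curve, Q* = 4955.1 - 8(457.2) = 1297.5.
After the shift, demand is Qd = 4745.1 - 8P.
The new intersection has 5276.4 = 12P, i.e. P = 439.7, Q = 1227.5.
ΔQ = 1227.5 - 1297.5 = -70.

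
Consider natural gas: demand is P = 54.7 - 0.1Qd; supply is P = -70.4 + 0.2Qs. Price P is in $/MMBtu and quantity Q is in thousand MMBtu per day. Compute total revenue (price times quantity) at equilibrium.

Rewriting in direct form: Qd = 547 - 10P and Qs = 352 + 5P.
Equating demand and supply, 547 - 10P = 352 + 5P gives 15P = 195, so P* = 13.
Substitute back: Q* = 547 - 10(13) = 417.
Total revenue = P* × Q* = 13 × 417 = 5421.

Total revenue = 5421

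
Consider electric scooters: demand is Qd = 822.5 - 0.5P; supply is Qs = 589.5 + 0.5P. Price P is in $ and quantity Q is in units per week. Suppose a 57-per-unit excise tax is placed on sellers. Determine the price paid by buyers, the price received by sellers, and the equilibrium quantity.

With a tax of 57 on sellers, they supply based on the net price P_s = P_b - 57, so Qs = 561 + 0.5P_b.
Equate demand and the shifted supply: 822.5 - 0.5P_b = 561 + 0.5P_b, giving P_b = 261.5, so P_b = 261.5.
Then P_s = 261.5 - 57 = 204.5 and Q = 822.5 - 0.5(261.5) = 691.75.

P_b = 261.5, P_s = 204.5, Q = 691.75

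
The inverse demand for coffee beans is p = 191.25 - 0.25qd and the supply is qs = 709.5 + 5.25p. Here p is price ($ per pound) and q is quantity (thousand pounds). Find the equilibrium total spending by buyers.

Inverting to quantity form: qd = 765 - 4p.
The market clears where 765 - 4p = 709.5 + 5.25p. Rearranging, 9.25p = 55.5, hence p* = 6.
Then q* = 765 - 4(6) = 741.
Total spending by buyers = p* × q* = 6 × 741 = 4446.

Total spending by buyers = 4446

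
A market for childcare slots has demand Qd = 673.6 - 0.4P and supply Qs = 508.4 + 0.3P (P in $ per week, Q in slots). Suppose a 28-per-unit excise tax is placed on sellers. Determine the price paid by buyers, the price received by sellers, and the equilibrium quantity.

Sellers keep P_s = P_b - 28 per unit, so supply in terms of the buyer price is Qs = 500 + 0.3P_b.
Equate demand and the shifted supply: 673.6 - 0.4P_b = 500 + 0.3P_b, giving 0.7P_b = 173.6, so P_b = 248.
So P_s = 220 and the quantity traded is Q = 673.6 - 0.4(248) = 574.4.

P_b = 248, P_s = 220, Q = 574.4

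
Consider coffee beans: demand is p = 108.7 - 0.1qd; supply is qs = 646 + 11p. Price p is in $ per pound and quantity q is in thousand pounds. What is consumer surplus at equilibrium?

Consumer surplus = 38456.45

Inverting to quantity form: qd = 1087 - 10p.
Set qd = qs: 1087 - 10p = 646 + 11p, so 441 = 21p and p* = 21.
Then q* = 1087 - 10(21) = 877.
Demand choke price (qd = 0): p = 1087/10 = 108.7. Consumer surplus = ½ × (108.7 - 21) × 877 = 38456.45.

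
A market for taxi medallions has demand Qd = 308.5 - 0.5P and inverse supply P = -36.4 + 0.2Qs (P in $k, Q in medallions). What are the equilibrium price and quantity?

P* = 23, Q* = 297

Solving each curve for Q: Qs = 182 + 5P.
Equating demand and supply, 308.5 - 0.5P = 182 + 5P gives 5.5P = 126.5, so P* = 23.
Plugging P* into demand: Q* = 308.5 - 0.5(23) = 297.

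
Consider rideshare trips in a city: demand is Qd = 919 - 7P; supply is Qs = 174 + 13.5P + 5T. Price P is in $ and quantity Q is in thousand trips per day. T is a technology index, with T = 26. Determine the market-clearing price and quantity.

P* = 30, Q* = 709

With T = 26, supply is Qs = 304 + 13.5P.
The market clears where 919 - 7P = 304 + 13.5P. Rearranging, 20.5P = 615, hence P* = 30.
Then Q* = 919 - 7(30) = 709.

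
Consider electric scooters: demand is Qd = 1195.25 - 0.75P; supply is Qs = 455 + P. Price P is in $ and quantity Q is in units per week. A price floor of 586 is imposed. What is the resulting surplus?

Surplus = 285.25

With P fixed at 586, quantity demanded is 755.75 and quantity supplied is 1041.
Surplus = Qs - Qd = 1041 - 755.75 = 285.25.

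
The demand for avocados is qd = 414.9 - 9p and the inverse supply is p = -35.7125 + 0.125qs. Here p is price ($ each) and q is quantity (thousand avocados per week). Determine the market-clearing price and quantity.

p* = 7.6, q* = 346.5

In direct form, qs = 285.7 + 8p.
At equilibrium qd = qs, so 414.9 - 9p = 285.7 + 8p; collecting terms, 129.2 = 17p and p* = 7.6.
Substitute back: q* = 414.9 - 9(7.6) = 346.5.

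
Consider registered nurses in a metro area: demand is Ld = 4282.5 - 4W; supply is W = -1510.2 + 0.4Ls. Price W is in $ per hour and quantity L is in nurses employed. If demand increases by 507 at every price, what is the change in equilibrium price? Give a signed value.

ΔW = 78

Inverting to quantity form: Ls = 3775.5 + 2.5W.
Set Ld = Ls: 4282.5 - 4W = 3775.5 + 2.5W, so 507 = 6.5W and W* = 78.
Substitute back: L* = 4282.5 - 4(78) = 3970.5.
After the shift, demand is Ld = 4789.5 - 4W.
The new intersection has 1014 = 6.5W, i.e. W = 156, L = 4165.5.
ΔW = 156 - 78 = 78.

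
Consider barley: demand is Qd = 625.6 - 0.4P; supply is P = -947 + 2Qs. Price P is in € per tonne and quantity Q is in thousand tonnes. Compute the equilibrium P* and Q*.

In direct form, Qs = 473.5 + 0.5P.
Equating demand and supply, 625.6 - 0.4P = 473.5 + 0.5P gives 0.9P = 152.1, so P* = 169.
From the demand curve, Q* = 625.6 - 0.4(169) = 558.

P* = 169, Q* = 558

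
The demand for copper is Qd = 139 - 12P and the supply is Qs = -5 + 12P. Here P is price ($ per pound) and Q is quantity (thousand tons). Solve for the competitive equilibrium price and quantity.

P* = 6, Q* = 67

The market clears where 139 - 12P = -5 + 12P. Rearranging, 24P = 144, hence P* = 6.
Substitute back: Q* = 139 - 12(6) = 67.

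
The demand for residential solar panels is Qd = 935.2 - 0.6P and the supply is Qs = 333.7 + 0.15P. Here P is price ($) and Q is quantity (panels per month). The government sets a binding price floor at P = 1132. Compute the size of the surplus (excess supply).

Evaluating both curves at the floor price 1132 gives Qd = 256, Qs = 503.5.
Surplus = Qs - Qd = 503.5 - 256 = 247.5.

Surplus = 247.5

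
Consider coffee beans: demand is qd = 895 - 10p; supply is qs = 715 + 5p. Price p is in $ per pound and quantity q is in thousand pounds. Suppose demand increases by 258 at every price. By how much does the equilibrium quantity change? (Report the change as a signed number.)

The market clears where 895 - 10p = 715 + 5p. Rearranging, 15p = 180, hence p* = 12.
Substitute back: q* = 895 - 10(12) = 775.
After the shift, demand is qd = 1153 - 10p.
Re-solving, 15p = 438 gives p = 29.2 and q = 861.
Δq = 861 - 775 = 86.

Δq = 86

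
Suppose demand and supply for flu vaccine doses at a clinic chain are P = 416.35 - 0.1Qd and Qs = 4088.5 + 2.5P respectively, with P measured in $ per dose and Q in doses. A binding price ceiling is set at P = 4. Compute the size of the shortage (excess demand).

Rewriting in direct form: Qd = 4163.5 - 10P.
With P fixed at 4, quantity demanded is 4123.5 and quantity supplied is 4098.5.
Shortage = Qd - Qs = 4123.5 - 4098.5 = 25.

Shortage = 25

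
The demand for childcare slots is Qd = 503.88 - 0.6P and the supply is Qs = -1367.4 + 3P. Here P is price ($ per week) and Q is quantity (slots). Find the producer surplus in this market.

Producer surplus = 6144

The market clears where 503.88 - 0.6P = -1367.4 + 3P. Rearranging, 3.6P = 1871.28, hence P* = 519.8.
Then Q* = 503.88 - 0.6(519.8) = 192.
Supply choke price (Qs = 0): P = 455.8. Producer surplus = ½ × (519.8 - 455.8) × 192 = 6144.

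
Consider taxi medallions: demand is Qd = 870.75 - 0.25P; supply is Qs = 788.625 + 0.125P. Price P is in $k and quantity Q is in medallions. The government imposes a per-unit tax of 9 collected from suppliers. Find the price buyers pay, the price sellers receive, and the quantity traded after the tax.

The tax drives a wedge P_b - P_s = 9. Substituting P_s = P_b - 9 into supply: Qs = 787.5 + 0.125P_b.
Market clearing requires 870.75 - 0.25P_b = 787.5 + 0.125P_b; hence 83.25 = 0.375P_b and P_b = 222.
So P_s = 213 and the quantity traded is Q = 870.75 - 0.25(222) = 815.25.

P_b = 222, P_s = 213, Q = 815.25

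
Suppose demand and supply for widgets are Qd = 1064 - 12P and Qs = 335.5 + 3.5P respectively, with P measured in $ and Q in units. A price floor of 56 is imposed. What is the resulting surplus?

Surplus = 139.5

Evaluating both curves at the floor price 56 gives Qd = 392, Qs = 531.5.
Surplus = Qs - Qd = 531.5 - 392 = 139.5.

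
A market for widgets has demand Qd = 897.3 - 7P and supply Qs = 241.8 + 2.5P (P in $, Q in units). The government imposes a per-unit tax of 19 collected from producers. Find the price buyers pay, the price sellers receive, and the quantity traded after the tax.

The tax drives a wedge P_b - P_s = 19. Substituting P_s = P_b - 19 into supply: Qs = 194.3 + 2.5P_b.
Equate demand and the shifted supply: 897.3 - 7P_b = 194.3 + 2.5P_b, giving 9.5P_b = 703, so P_b = 74.
Then P_s = 74 - 19 = 55 and Q = 897.3 - 7(74) = 379.3.

P_b = 74, P_s = 55, Q = 379.3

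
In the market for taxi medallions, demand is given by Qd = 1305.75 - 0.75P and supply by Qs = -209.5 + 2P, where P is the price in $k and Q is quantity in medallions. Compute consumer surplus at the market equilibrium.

Consumer surplus = 531037.5

Equating demand and supply, 1305.75 - 0.75P = -209.5 + 2P gives 2.75P = 1515.25, so P* = 551.
From the demand curve, Q* = 1305.75 - 0.75(551) = 892.5.
Demand choke price (Qd = 0): P = 1305.75/0.75 = 1741. Consumer surplus = ½ × (1741 - 551) × 892.5 = 531037.5.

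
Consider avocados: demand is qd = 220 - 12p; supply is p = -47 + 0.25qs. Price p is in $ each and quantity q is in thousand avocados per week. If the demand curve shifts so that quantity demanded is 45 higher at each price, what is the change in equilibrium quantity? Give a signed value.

In direct form, qs = 188 + 4p.
The market clears where 220 - 12p = 188 + 4p. Rearranging, 16p = 32, hence p* = 2.
Substitute back: q* = 220 - 12(2) = 196.
After the shift, demand is qd = 265 - 12p.
New equilibrium: 77 = 16p, so p = 4.8125 and q = 207.25.
Δq = 207.25 - 196 = 11.25.

Δq = 11.25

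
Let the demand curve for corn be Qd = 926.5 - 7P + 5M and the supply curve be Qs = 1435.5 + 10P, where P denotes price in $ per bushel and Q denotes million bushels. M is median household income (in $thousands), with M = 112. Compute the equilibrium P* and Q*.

With M = 112, demand is Qd = 1486.5 - 7P.
Set Qd = Qs: 1486.5 - 7P = 1435.5 + 10P, so 51 = 17P and P* = 3.
Then Q* = 1486.5 - 7(3) = 1465.5.

P* = 3, Q* = 1465.5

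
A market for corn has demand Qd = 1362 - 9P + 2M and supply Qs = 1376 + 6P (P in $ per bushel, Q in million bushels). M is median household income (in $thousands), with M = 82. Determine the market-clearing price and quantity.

With M = 82, demand is Qd = 1526 - 9P.
At equilibrium Qd = Qs, so 1526 - 9P = 1376 + 6P; collecting terms, 150 = 15P and P* = 10.
From the demand curve, Q* = 1526 - 9(10) = 1436.

P* = 10, Q* = 1436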